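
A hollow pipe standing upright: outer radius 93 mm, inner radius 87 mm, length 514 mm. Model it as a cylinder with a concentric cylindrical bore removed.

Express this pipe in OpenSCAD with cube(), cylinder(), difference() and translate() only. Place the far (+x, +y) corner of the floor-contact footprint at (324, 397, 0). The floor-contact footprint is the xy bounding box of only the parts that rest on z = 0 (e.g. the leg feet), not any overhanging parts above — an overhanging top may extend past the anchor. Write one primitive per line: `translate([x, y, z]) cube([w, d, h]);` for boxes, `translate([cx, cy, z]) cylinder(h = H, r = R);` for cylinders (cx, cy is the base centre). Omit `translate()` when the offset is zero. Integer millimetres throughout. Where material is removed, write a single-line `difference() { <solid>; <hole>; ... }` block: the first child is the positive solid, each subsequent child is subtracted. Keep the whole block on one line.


difference() { translate([231, 304, 0]) cylinder(h = 514, r = 93); translate([231, 304, 0]) cylinder(h = 514, r = 87); }


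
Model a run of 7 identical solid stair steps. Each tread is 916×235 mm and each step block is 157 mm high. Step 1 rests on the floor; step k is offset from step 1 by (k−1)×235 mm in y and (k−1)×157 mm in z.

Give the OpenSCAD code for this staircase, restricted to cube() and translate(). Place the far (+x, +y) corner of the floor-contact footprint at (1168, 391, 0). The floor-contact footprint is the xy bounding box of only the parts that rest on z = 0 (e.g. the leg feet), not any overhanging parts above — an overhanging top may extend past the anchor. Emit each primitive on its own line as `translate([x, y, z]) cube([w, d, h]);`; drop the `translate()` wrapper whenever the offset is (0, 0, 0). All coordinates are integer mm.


translate([252, 156, 0]) cube([916, 235, 157]);
translate([252, 391, 157]) cube([916, 235, 157]);
translate([252, 626, 314]) cube([916, 235, 157]);
translate([252, 861, 471]) cube([916, 235, 157]);
translate([252, 1096, 628]) cube([916, 235, 157]);
translate([252, 1331, 785]) cube([916, 235, 157]);
translate([252, 1566, 942]) cube([916, 235, 157]);


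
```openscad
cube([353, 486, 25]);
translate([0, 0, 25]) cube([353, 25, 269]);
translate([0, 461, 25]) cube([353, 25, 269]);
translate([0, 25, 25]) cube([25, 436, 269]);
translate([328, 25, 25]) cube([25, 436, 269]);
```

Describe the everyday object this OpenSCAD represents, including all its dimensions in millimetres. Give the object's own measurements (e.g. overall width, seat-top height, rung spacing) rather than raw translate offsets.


An open-topped rectangular box: outside dimensions 353×486×294 mm, with a uniform wall and base thickness of 25 mm. The base is a full 353×486 slab on the floor; four walls sit on top of the base. The front and back walls (the −y and +y sides) span the full width; the two side walls fit between them.


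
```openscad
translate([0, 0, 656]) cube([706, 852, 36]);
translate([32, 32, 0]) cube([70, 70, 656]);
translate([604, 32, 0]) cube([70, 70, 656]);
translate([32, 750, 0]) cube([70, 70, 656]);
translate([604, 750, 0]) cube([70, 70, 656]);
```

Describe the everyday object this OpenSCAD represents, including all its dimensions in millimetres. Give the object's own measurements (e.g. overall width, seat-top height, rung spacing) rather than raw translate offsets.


A table: top 706 mm (x) × 852 mm (y), 36 mm thick, upper face at z = 692 mm, on four 70×70 mm square legs, each inset 32 mm from the nearest pair of top edges from z = 0 to the bottom of the top.


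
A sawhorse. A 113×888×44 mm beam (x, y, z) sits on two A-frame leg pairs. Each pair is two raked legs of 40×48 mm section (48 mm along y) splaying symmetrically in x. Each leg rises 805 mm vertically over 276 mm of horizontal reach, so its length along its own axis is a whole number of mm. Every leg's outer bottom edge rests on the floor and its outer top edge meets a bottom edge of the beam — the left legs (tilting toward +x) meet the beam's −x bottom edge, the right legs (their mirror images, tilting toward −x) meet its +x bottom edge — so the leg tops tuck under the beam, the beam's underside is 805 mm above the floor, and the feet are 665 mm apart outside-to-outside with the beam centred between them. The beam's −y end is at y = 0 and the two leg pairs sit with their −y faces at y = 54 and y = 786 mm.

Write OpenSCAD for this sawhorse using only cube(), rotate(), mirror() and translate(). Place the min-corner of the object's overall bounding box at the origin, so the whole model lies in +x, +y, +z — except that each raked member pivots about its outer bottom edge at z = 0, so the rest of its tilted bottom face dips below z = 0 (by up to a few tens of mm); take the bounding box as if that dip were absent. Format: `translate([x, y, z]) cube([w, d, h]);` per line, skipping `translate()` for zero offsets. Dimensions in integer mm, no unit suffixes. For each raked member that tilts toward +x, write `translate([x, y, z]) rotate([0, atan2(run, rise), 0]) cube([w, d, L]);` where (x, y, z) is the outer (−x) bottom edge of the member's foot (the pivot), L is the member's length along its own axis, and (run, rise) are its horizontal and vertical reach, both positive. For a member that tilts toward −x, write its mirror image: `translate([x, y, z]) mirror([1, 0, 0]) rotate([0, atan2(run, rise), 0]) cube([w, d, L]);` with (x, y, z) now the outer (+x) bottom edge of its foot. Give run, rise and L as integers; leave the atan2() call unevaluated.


translate([276, 0, 805]) cube([113, 888, 44]);
translate([0, 54, 0]) rotate([0, atan2(276, 805), 0]) cube([40, 48, 851]);
translate([665, 54, 0]) mirror([1, 0, 0]) rotate([0, atan2(276, 805), 0]) cube([40, 48, 851]);
translate([0, 786, 0]) rotate([0, atan2(276, 805), 0]) cube([40, 48, 851]);
translate([665, 786, 0]) mirror([1, 0, 0]) rotate([0, atan2(276, 805), 0]) cube([40, 48, 851]);


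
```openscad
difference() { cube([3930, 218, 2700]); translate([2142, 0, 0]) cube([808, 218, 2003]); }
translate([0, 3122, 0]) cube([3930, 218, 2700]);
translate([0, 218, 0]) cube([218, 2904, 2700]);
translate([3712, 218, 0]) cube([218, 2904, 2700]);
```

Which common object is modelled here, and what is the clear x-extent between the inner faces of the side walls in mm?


A single room. The interior width is 3494 mm.

Four walls enclosing a rectangle with a door in the front wall — a room. Outside width 3930 minus two 218 mm walls gives 3494 mm.


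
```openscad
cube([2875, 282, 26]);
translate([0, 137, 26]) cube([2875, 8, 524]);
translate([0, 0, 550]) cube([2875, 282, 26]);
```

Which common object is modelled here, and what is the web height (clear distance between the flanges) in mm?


An I-beam. The web height is 524 mm.

Two wide flanges with a thin centred web — an I-beam. Overall 576 mm minus two 26 mm flanges gives a web of 576 − 2·26 = 524 mm.


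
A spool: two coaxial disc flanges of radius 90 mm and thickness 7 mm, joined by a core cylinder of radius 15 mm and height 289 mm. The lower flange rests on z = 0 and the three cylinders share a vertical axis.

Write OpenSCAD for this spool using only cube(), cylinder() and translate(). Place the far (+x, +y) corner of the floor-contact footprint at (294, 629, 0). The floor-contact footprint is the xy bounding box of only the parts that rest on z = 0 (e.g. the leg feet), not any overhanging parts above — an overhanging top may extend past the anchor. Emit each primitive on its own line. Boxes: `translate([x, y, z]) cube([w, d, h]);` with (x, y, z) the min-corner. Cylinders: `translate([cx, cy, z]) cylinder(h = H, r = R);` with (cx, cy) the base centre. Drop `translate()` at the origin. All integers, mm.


translate([204, 539, 0]) cylinder(h = 7, r = 90);
translate([204, 539, 7]) cylinder(h = 289, r = 15);
translate([204, 539, 296]) cylinder(h = 7, r = 90);


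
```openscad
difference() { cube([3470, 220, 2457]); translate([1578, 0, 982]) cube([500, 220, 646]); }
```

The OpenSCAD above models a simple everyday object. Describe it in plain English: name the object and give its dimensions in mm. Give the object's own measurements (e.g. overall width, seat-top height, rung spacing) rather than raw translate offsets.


A wall 3470 mm long (x), 220 mm thick (y), 2457 mm tall, with a rectangular window opening cut through it. The opening is 500 mm wide and 646 mm tall; its sill is at z = 982 mm and its near (−x) edge is 1578 mm from the wall's −x end. The opening passes through the full wall thickness.


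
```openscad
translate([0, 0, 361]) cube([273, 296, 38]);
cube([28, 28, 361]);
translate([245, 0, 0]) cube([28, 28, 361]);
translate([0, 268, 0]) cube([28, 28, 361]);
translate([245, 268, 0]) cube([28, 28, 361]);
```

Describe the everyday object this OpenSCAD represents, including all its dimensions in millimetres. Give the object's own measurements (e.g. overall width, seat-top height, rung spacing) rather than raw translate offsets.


A four-legged stool. The seat is a 273×296×38 mm slab whose top surface is at z = 399 mm; four square legs, each 28×28 mm in cross-section, run from the floor (z = 0) to the underside of the seat, each flush with a corner of the seat.


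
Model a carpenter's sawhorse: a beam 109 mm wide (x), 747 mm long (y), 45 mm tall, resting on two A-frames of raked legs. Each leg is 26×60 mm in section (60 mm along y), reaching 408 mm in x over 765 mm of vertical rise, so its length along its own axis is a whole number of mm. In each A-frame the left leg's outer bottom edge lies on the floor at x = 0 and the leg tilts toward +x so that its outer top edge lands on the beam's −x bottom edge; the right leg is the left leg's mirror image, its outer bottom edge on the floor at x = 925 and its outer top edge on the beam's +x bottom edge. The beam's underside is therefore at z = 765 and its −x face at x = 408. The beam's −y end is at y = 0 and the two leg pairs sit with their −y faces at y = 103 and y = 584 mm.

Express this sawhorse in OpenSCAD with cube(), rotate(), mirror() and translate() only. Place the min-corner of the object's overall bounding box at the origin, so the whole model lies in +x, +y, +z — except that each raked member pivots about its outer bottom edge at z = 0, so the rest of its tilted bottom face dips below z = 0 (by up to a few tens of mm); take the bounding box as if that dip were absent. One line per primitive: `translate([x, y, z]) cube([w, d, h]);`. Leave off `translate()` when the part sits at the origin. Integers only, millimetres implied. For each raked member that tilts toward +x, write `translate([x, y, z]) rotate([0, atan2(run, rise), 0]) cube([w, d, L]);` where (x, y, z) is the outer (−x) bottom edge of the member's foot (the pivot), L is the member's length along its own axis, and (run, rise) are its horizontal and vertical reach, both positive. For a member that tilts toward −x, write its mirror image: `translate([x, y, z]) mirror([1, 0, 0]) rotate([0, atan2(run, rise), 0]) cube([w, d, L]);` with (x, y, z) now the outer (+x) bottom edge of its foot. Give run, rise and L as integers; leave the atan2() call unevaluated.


// leg length = √(408² + 765²) = 867
// right-leg outer foot x = 2·408 + 109 = 925
// beam min-corner = (408, 0, 765)
translate([408, 0, 765]) cube([109, 747, 45]);
translate([0, 103, 0]) rotate([0, atan2(408, 765), 0]) cube([26, 60, 867]);
translate([925, 103, 0]) mirror([1, 0, 0]) rotate([0, atan2(408, 765), 0]) cube([26, 60, 867]);
translate([0, 584, 0]) rotate([0, atan2(408, 765), 0]) cube([26, 60, 867]);
translate([925, 584, 0]) mirror([1, 0, 0]) rotate([0, atan2(408, 765), 0]) cube([26, 60, 867]);


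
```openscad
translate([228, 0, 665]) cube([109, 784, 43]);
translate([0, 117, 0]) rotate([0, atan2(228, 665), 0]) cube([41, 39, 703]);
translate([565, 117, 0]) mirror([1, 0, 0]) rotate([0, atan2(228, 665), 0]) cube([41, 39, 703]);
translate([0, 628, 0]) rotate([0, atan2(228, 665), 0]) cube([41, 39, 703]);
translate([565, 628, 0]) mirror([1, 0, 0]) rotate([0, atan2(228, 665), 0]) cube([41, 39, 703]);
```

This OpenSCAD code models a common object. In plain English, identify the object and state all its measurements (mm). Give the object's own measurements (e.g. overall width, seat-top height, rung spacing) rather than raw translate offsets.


A sawhorse. A 109×784×43 mm beam (x, y, z) sits on two A-frame leg pairs. Each pair is two raked legs of 41×39 mm section (39 mm along y) splaying symmetrically in x. Each leg rises 665 mm vertically over 228 mm of horizontal reach and is 703 mm long along its own axis. Every leg's outer bottom edge rests on the floor and its outer top edge meets a bottom edge of the beam — the left legs (tilting toward +x) meet the beam's −x bottom edge, the right legs (their mirror images, tilting toward −x) meet its +x bottom edge — so the leg tops tuck under the beam, the beam's underside is 665 mm above the floor, and the feet are 565 mm apart outside-to-outside with the beam centred between them. The two leg pairs are set in 117 mm from either end of the beam.


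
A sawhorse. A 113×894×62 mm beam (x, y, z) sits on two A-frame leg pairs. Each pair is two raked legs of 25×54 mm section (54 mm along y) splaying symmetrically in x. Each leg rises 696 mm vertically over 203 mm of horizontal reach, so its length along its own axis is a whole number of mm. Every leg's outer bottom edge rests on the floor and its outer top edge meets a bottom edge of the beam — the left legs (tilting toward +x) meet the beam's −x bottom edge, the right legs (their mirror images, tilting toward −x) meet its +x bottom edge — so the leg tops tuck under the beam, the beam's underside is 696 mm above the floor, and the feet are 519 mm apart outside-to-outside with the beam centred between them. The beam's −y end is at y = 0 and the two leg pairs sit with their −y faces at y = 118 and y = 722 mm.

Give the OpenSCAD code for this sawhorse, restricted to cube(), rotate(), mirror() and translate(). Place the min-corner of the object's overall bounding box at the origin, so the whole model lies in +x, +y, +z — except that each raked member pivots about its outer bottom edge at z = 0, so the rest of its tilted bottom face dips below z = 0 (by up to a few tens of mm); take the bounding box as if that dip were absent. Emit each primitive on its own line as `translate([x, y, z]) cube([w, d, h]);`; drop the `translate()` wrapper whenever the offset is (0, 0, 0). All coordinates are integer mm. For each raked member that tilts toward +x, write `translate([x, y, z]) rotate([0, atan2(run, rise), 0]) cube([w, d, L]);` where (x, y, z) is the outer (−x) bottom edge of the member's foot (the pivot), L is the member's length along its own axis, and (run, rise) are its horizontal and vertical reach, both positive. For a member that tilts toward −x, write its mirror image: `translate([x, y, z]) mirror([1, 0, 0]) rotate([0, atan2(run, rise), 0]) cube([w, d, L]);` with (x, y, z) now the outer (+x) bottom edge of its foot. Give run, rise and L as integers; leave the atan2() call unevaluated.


translate([203, 0, 696]) cube([113, 894, 62]);
translate([0, 118, 0]) rotate([0, atan2(203, 696), 0]) cube([25, 54, 725]);
translate([519, 118, 0]) mirror([1, 0, 0]) rotate([0, atan2(203, 696), 0]) cube([25, 54, 725]);
translate([0, 722, 0]) rotate([0, atan2(203, 696), 0]) cube([25, 54, 725]);
translate([519, 722, 0]) mirror([1, 0, 0]) rotate([0, atan2(203, 696), 0]) cube([25, 54, 725]);


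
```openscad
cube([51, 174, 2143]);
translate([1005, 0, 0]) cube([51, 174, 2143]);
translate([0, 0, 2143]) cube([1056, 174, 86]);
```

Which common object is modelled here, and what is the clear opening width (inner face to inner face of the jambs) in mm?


A door frame. The clear opening width is 954 mm.

Two 2143 mm tall posts with a header on top — a door frame. The left jamb is 51 mm wide at x = 0; the right jamb starts at x = 1005. The clear opening is 1005 − 51 = 954 mm.


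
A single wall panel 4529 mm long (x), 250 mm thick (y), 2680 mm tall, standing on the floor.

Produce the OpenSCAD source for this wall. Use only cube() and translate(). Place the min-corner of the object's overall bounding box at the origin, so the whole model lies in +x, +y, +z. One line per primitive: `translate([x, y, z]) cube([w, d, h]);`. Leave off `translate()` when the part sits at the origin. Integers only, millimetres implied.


cube([4529, 250, 2680]);


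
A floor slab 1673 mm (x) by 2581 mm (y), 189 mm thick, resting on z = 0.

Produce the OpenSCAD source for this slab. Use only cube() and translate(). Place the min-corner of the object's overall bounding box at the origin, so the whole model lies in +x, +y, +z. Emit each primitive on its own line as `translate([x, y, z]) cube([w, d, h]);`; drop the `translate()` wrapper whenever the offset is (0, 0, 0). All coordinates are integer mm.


cube([1673, 2581, 189]);


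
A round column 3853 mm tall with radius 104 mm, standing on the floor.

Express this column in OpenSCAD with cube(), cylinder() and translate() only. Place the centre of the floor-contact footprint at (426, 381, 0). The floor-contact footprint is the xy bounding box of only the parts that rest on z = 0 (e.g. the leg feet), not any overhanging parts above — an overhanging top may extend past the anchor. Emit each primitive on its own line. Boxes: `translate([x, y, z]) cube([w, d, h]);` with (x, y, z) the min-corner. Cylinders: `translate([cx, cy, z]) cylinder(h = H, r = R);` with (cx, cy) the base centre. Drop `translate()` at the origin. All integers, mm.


translate([426, 381, 0]) cylinder(h = 3853, r = 104);


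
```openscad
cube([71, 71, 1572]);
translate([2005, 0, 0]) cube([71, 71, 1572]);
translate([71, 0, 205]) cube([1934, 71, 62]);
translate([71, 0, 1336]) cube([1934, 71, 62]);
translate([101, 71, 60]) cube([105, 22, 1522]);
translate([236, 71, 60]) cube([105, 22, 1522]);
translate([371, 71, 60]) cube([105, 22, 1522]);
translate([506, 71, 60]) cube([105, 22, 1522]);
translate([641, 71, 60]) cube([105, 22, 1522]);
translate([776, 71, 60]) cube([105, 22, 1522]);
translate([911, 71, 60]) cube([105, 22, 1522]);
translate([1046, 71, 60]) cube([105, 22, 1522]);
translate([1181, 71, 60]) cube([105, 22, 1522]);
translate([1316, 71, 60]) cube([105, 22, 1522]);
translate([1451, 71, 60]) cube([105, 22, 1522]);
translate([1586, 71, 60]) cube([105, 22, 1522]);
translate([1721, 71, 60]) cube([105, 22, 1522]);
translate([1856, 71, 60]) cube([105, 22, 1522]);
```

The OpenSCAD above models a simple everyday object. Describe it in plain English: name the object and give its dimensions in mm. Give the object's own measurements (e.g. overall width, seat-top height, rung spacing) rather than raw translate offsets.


A fence section. Two 71×71 mm posts, 1572 mm tall, stand on the floor with a clear span of 1934 mm between their inner faces. Two horizontal rails of 71×62 mm section span the gap between the posts with their undersides at z = 205 mm and z = 1336 mm, flush with the posts' −y face. 14 pickets, each 105 mm wide, 22 mm thick and 1522 mm tall, are fixed to the +y face of the rails with their bottoms at z = 60 mm, spaced across the span with a 30 mm gap after the −x post and between neighbouring pickets, with 44 mm left before the +x post.


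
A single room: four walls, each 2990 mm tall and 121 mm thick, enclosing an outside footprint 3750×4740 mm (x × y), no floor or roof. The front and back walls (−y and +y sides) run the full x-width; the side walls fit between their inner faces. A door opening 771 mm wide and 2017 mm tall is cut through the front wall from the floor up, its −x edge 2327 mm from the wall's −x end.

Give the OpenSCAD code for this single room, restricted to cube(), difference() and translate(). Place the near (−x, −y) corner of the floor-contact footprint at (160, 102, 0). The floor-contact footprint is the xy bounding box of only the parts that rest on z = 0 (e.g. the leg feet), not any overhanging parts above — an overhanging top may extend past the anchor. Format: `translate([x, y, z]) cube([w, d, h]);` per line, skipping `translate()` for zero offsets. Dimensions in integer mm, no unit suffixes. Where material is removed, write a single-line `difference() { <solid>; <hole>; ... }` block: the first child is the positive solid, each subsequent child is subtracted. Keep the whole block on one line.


difference() { translate([160, 102, 0]) cube([3750, 121, 2990]); translate([2487, 102, 0]) cube([771, 121, 2017]); }
translate([160, 4721, 0]) cube([3750, 121, 2990]);
translate([160, 223, 0]) cube([121, 4498, 2990]);
translate([3789, 223, 0]) cube([121, 4498, 2990]);


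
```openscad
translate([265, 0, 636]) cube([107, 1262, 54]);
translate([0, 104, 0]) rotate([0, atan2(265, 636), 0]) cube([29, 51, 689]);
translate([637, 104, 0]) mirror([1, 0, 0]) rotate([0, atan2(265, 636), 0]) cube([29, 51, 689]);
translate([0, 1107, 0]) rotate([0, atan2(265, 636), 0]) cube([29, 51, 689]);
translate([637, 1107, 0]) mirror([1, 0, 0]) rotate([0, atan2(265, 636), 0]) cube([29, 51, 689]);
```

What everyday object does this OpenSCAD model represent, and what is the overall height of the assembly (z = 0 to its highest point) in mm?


A sawhorse. The overall height is 690 mm.

A beam across two mirrored pairs of raked legs — a sawhorse. The beam's underside is at z = 636 (matching the legs' vertical rise in atan2(265, 636)) and the beam is 54 mm tall, so its top is at 636 + 54 = 690 mm. The raked legs top out at the beam's underside, so that is the highest point.


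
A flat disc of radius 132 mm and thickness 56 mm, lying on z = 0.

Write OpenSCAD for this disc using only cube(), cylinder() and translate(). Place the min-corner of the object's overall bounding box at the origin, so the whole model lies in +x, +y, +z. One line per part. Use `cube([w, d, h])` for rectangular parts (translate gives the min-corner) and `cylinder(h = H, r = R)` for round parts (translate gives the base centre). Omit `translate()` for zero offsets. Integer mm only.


translate([132, 132, 0]) cylinder(h = 56, r = 132);


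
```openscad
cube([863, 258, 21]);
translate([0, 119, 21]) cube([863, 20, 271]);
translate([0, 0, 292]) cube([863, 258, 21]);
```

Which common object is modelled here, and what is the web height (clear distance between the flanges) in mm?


An I-beam. The web height is 271 mm.

Two wide flanges with a thin centred web — an I-beam. Overall 313 mm minus two 21 mm flanges gives a web of 313 − 2·21 = 271 mm.


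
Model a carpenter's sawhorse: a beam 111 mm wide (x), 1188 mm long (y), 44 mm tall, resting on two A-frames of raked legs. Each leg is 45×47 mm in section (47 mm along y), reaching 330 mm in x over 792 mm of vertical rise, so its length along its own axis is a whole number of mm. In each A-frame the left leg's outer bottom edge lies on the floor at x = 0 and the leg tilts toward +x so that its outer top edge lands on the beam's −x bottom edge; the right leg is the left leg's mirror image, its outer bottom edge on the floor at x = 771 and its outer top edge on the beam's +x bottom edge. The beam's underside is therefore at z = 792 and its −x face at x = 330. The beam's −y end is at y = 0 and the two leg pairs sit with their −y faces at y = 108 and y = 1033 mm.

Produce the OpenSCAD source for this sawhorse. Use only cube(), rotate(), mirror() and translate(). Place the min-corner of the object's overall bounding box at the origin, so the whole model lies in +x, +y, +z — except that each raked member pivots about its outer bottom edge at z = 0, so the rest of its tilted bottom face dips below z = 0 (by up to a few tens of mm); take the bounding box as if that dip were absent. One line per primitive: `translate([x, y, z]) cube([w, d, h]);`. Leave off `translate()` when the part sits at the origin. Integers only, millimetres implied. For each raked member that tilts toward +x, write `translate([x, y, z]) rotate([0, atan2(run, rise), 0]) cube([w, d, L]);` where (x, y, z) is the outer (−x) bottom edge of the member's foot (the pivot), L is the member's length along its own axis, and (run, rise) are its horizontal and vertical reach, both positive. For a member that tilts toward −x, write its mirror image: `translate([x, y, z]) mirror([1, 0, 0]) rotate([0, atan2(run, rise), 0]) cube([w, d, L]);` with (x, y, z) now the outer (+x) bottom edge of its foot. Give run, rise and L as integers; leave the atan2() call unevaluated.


translate([330, 0, 792]) cube([111, 1188, 44]);
translate([0, 108, 0]) rotate([0, atan2(330, 792), 0]) cube([45, 47, 858]);
translate([771, 108, 0]) mirror([1, 0, 0]) rotate([0, atan2(330, 792), 0]) cube([45, 47, 858]);
translate([0, 1033, 0]) rotate([0, atan2(330, 792), 0]) cube([45, 47, 858]);
translate([771, 1033, 0]) mirror([1, 0, 0]) rotate([0, atan2(330, 792), 0]) cube([45, 47, 858]);


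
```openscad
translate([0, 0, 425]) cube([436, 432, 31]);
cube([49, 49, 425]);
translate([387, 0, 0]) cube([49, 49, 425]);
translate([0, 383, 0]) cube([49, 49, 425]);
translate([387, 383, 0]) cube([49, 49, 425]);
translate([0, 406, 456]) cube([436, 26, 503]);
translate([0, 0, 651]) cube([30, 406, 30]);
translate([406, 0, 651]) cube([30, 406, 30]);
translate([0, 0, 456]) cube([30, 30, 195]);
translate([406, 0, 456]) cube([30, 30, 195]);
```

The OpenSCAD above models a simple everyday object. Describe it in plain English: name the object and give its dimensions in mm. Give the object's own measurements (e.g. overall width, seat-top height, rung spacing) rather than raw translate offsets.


A chair. The seat is a 436×432×31 mm slab with its top at z = 456 mm, on four 49×49 mm corner legs (flush with the seat edges, standing on z = 0). A flat backrest 26 mm thick, 503 mm tall, spans the full seat width and rises from the seat top along its +y edge, rear face flush with the rear of the seat. Two armrests of 30×30 mm section run along each side from the seat's front edge to the front of the backrest, top faces 225 mm above the seat top and outer faces flush with the seat's x-edges; a 30×30 mm post under the front of each armrest stands on the seat at the front corner.


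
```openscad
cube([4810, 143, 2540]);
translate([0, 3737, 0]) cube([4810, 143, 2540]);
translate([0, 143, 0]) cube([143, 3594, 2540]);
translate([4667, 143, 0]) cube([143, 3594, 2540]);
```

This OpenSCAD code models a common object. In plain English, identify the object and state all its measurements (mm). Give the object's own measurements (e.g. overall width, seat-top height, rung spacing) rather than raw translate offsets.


The wall frame of a small rectangular building: four walls, each 2540 mm tall and 143 mm thick, enclosing a footprint 4810 mm (x) by 3880 mm (y) outside-to-outside, with no floor or roof. The front and back walls (the −y and +y sides) span the full width; the two side walls fit between them.


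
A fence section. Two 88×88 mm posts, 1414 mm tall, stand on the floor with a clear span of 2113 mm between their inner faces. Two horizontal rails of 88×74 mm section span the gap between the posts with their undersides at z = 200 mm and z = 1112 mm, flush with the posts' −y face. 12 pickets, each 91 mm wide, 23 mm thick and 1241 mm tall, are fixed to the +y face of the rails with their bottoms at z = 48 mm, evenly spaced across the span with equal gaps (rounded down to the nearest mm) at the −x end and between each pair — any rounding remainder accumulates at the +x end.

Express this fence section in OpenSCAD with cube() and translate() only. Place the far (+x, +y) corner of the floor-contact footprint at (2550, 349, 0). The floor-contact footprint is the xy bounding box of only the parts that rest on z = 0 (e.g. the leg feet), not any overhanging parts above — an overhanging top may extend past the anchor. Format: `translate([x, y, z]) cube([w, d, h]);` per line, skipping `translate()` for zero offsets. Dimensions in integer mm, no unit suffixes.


translate([261, 261, 0]) cube([88, 88, 1414]);
translate([2462, 261, 0]) cube([88, 88, 1414]);
translate([349, 261, 200]) cube([2113, 88, 74]);
translate([349, 261, 1112]) cube([2113, 88, 74]);
translate([427, 349, 48]) cube([91, 23, 1241]);
translate([596, 349, 48]) cube([91, 23, 1241]);
translate([765, 349, 48]) cube([91, 23, 1241]);
translate([934, 349, 48]) cube([91, 23, 1241]);
translate([1103, 349, 48]) cube([91, 23, 1241]);
translate([1272, 349, 48]) cube([91, 23, 1241]);
translate([1441, 349, 48]) cube([91, 23, 1241]);
translate([1610, 349, 48]) cube([91, 23, 1241]);
translate([1779, 349, 48]) cube([91, 23, 1241]);
translate([1948, 349, 48]) cube([91, 23, 1241]);
translate([2117, 349, 48]) cube([91, 23, 1241]);
translate([2286, 349, 48]) cube([91, 23, 1241]);


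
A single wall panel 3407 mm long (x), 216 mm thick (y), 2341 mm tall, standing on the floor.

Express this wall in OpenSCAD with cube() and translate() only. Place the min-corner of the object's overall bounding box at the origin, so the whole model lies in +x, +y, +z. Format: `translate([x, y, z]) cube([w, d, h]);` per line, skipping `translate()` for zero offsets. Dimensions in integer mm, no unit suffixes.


cube([3407, 216, 2341]);


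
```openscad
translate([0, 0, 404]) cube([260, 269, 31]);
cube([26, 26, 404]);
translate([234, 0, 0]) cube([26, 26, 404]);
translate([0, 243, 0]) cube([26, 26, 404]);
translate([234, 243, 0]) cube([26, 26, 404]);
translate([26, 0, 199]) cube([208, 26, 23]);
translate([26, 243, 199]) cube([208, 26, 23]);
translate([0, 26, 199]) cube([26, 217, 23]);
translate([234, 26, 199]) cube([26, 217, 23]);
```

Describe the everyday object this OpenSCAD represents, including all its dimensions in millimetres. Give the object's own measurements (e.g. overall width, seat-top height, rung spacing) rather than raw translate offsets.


A simple wooden stool: a rectangular seat 260 mm (x) by 269 mm (y), 31 mm thick, top face at z = 435 mm, on four square legs, each 26×26 mm in cross-section. The legs rest on z = 0, each flush with a corner of the seat. Four stretchers, 26 mm wide and 23 mm tall, connect adjacent legs with their undersides at z = 199 mm, each running between the inner faces of the legs it joins and aligned with the legs' outer faces on the other axis.


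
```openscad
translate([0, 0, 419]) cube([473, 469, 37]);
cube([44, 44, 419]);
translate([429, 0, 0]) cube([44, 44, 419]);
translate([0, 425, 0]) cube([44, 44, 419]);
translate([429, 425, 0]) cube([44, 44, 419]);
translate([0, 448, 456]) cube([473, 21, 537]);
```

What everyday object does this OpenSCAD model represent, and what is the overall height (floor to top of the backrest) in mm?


A chair. The overall height is 993 mm.

A slab on four corner posts with a tall panel at the back — a chair. The seat slab sits at z = 419 with thickness 37, and the 537 mm backrest starts at the seat top, so the overall height is 419 + 37 + 537 = 993 mm.


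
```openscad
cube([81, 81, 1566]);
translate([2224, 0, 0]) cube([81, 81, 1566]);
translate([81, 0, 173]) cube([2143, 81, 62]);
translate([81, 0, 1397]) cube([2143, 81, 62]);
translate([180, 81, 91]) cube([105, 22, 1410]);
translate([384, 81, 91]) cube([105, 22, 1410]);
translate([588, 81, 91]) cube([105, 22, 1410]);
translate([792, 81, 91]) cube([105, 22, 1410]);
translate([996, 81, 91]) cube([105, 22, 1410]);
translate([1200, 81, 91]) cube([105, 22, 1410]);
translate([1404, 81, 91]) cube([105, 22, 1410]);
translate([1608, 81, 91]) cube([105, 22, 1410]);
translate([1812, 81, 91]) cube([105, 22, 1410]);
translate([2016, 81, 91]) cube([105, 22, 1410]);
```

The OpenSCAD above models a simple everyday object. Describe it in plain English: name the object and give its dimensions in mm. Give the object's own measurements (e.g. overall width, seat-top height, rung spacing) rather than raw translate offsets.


A fence section. Two 81×81 mm posts, 1566 mm tall, stand on the floor with a clear span of 2143 mm between their inner faces. Two horizontal rails of 81×62 mm section span the gap between the posts with their undersides at z = 173 mm and z = 1397 mm, flush with the posts' −y face. 10 pickets, each 105 mm wide, 22 mm thick and 1410 mm tall, are fixed to the +y face of the rails with their bottoms at z = 91 mm, spaced across the span with a 99 mm gap after the −x post and between neighbouring pickets, with 103 mm left before the +x post.


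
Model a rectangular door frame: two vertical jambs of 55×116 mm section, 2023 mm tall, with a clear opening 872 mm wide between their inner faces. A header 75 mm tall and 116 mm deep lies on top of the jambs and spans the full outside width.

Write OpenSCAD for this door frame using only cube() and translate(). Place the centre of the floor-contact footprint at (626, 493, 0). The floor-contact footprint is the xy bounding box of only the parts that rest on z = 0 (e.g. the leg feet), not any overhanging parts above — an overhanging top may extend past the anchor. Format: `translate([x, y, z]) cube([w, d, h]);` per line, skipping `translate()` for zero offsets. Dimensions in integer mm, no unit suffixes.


translate([135, 435, 0]) cube([55, 116, 2023]);
translate([1062, 435, 0]) cube([55, 116, 2023]);
translate([135, 435, 2023]) cube([982, 116, 75]);


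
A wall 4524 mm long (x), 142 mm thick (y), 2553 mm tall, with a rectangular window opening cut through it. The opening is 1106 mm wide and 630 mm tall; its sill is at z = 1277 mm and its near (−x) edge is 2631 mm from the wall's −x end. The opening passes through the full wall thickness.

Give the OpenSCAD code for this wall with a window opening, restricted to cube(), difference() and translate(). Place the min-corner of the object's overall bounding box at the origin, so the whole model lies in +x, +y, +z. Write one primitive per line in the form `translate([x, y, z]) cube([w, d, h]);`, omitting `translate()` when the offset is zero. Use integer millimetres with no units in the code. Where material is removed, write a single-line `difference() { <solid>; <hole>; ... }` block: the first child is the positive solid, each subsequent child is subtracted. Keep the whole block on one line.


difference() { cube([4524, 142, 2553]); translate([2631, 0, 1277]) cube([1106, 142, 630]); }


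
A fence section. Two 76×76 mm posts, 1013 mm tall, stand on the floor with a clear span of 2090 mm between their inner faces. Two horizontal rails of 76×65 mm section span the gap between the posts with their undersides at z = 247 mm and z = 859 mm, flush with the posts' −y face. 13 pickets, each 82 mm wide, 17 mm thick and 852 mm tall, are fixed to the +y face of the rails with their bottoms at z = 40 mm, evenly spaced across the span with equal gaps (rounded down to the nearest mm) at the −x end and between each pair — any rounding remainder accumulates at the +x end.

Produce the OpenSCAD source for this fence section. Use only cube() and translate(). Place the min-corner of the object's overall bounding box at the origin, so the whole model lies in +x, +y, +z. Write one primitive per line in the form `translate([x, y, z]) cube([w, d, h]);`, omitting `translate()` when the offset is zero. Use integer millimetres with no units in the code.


cube([76, 76, 1013]);
translate([2166, 0, 0]) cube([76, 76, 1013]);
translate([76, 0, 247]) cube([2090, 76, 65]);
translate([76, 0, 859]) cube([2090, 76, 65]);
translate([149, 76, 40]) cube([82, 17, 852]);
translate([304, 76, 40]) cube([82, 17, 852]);
translate([459, 76, 40]) cube([82, 17, 852]);
translate([614, 76, 40]) cube([82, 17, 852]);
translate([769, 76, 40]) cube([82, 17, 852]);
translate([924, 76, 40]) cube([82, 17, 852]);
translate([1079, 76, 40]) cube([82, 17, 852]);
translate([1234, 76, 40]) cube([82, 17, 852]);
translate([1389, 76, 40]) cube([82, 17, 852]);
translate([1544, 76, 40]) cube([82, 17, 852]);
translate([1699, 76, 40]) cube([82, 17, 852]);
translate([1854, 76, 40]) cube([82, 17, 852]);
translate([2009, 76, 40]) cube([82, 17, 852]);


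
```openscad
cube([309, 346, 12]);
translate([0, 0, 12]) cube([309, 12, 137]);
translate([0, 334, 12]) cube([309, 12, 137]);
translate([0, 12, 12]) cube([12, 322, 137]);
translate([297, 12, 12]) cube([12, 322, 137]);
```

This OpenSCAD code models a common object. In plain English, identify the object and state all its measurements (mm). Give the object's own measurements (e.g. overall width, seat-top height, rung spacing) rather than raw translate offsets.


An open-topped rectangular box: outside dimensions 309×346×149 mm, with a uniform wall and base thickness of 12 mm. The base is a full 309×346 slab on the floor; four walls sit on top of the base. The front and back walls (the −y and +y sides) span the full width; the two side walls fit between them.


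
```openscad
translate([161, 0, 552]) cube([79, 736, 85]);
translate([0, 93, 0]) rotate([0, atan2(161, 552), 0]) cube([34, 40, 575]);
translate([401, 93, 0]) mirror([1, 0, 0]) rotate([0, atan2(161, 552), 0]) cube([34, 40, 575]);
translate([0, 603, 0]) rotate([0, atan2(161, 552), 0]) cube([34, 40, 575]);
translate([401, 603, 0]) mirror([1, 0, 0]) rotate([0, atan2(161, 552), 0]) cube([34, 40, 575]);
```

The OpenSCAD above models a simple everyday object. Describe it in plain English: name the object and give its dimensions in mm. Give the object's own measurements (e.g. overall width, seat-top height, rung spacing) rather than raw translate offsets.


A sawhorse. A 79×736×85 mm beam (x, y, z) sits on two A-frame leg pairs. Each pair is two raked legs of 34×40 mm section (40 mm along y) splaying symmetrically in x. Each leg rises 552 mm vertically over 161 mm of horizontal reach and is 575 mm long along its own axis. Every leg's outer bottom edge rests on the floor and its outer top edge meets a bottom edge of the beam — the left legs (tilting toward +x) meet the beam's −x bottom edge, the right legs (their mirror images, tilting toward −x) meet its +x bottom edge — so the leg tops tuck under the beam, the beam's underside is 552 mm above the floor, and the feet are 401 mm apart outside-to-outside with the beam centred between them. The two leg pairs are set in 93 mm from either end of the beam.


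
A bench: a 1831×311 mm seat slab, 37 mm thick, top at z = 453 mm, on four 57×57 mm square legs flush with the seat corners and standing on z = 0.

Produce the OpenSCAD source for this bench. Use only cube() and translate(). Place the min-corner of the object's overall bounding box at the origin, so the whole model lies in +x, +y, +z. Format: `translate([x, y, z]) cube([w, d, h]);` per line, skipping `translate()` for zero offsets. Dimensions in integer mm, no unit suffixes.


translate([0, 0, 416]) cube([1831, 311, 37]);
cube([57, 57, 416]);
translate([0, 254, 0]) cube([57, 57, 416]);
translate([1774, 0, 0]) cube([57, 57, 416]);
translate([1774, 254, 0]) cube([57, 57, 416]);


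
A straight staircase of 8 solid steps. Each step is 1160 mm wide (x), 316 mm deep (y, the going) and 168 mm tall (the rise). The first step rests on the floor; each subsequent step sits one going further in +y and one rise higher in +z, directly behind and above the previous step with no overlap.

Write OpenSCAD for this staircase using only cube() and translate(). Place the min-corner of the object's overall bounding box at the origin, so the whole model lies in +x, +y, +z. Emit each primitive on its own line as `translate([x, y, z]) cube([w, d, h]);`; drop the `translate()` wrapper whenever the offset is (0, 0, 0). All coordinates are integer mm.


cube([1160, 316, 168]);
translate([0, 316, 168]) cube([1160, 316, 168]);
translate([0, 632, 336]) cube([1160, 316, 168]);
translate([0, 948, 504]) cube([1160, 316, 168]);
translate([0, 1264, 672]) cube([1160, 316, 168]);
translate([0, 1580, 840]) cube([1160, 316, 168]);
translate([0, 1896, 1008]) cube([1160, 316, 168]);
translate([0, 2212, 1176]) cube([1160, 316, 168]);


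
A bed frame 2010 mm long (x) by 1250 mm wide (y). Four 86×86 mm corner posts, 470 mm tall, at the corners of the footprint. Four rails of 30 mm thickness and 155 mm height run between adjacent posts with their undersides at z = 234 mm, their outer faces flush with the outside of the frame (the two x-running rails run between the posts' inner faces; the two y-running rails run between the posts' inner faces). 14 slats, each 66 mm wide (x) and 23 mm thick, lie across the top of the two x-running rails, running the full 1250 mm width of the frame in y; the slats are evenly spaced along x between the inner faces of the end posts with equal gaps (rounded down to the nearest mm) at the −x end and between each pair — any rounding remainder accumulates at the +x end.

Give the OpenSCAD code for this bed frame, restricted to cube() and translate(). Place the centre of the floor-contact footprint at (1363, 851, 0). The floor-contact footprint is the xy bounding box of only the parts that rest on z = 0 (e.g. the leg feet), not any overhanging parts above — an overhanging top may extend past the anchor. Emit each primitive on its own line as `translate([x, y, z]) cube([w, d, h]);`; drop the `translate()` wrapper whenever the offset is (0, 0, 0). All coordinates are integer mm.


translate([358, 226, 0]) cube([86, 86, 470]);
translate([358, 1390, 0]) cube([86, 86, 470]);
translate([2282, 226, 0]) cube([86, 86, 470]);
translate([2282, 1390, 0]) cube([86, 86, 470]);
translate([444, 226, 234]) cube([1838, 30, 155]);
translate([444, 1446, 234]) cube([1838, 30, 155]);
translate([358, 312, 234]) cube([30, 1078, 155]);
translate([2338, 312, 234]) cube([30, 1078, 155]);
translate([504, 226, 389]) cube([66, 1250, 23]);
translate([630, 226, 389]) cube([66, 1250, 23]);
translate([756, 226, 389]) cube([66, 1250, 23]);
translate([882, 226, 389]) cube([66, 1250, 23]);
translate([1008, 226, 389]) cube([66, 1250, 23]);
translate([1134, 226, 389]) cube([66, 1250, 23]);
translate([1260, 226, 389]) cube([66, 1250, 23]);
translate([1386, 226, 389]) cube([66, 1250, 23]);
translate([1512, 226, 389]) cube([66, 1250, 23]);
translate([1638, 226, 389]) cube([66, 1250, 23]);
translate([1764, 226, 389]) cube([66, 1250, 23]);
translate([1890, 226, 389]) cube([66, 1250, 23]);
translate([2016, 226, 389]) cube([66, 1250, 23]);
translate([2142, 226, 389]) cube([66, 1250, 23]);
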